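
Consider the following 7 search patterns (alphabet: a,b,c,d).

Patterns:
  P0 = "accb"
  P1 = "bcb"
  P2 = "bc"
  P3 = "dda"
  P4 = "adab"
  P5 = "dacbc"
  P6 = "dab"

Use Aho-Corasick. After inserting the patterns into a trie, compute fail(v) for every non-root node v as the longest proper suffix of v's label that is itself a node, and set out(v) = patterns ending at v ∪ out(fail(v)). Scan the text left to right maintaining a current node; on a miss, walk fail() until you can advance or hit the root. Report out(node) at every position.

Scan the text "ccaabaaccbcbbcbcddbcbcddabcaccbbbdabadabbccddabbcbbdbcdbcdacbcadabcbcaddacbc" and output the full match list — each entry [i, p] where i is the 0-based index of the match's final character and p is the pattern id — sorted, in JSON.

Construct AC machine:
Trie nodes:
  0='ε' goto a→1 b→5 d→8
  1='a' goto c→2 d→11
  2='ac' goto c→3
  3='acc' goto b→4
  4='accb' goto ·  ←P0
  5='b' goto c→6
  6='bc' goto b→7  ←P2
  7='bcb' goto ·  ←P1
  8='d' goto a→14 d→9
  9='dd' goto a→10
  10='dda' goto ·  ←P3
  11='ad' goto a→12
  12='ada' goto b→13
  13='adab' goto ·  ←P4
  14='da' goto b→18 c→15
  15='dac' goto b→16
  16='dacb' goto c→17
  17='dacbc' goto ·  ←P5
  18='dab' goto ·  ←P6

Failure links (BFS by depth):
  n1('a'): parent n0 fail=0; on 'a' 0 → fail=0;  out ∅∪∅=∅
  n5('b'): parent n0 fail=0; on 'b' 0 → fail=0;  out ∅∪∅=∅
  n8('d'): parent n0 fail=0; on 'd' 0 → fail=0;  out ∅∪∅=∅
  n2('ac'): parent n1 fail=0; on 'c' 0 → fail=0;  out ∅∪∅=∅
  n6('bc'): parent n5 fail=0; on 'c' 0 → fail=0;  out {2}∪∅={2}
  n9('dd'): parent n8 fail=0; on 'd' 0 → fail=8;  out ∅∪∅=∅
  n11('ad'): parent n1 fail=0; on 'd' 0 → fail=8;  out ∅∪∅=∅
  n14('da'): parent n8 fail=0; on 'a' 0 → fail=1;  out ∅∪∅=∅
  n3('acc'): parent n2 fail=0; on 'c' 0 → fail=0;  out ∅∪∅=∅
  n7('bcb'): parent n6 fail=0; on 'b' 0 → fail=5;  out {1}∪∅={1}
  n10('dda'): parent n9 fail=8; on 'a' 8 → fail=14;  out {3}∪∅={3}
  n12('ada'): parent n11 fail=8; on 'a' 8 → fail=14;  out ∅∪∅=∅
  n15('dac'): parent n14 fail=1; on 'c' 1 → fail=2;  out ∅∪∅=∅
  n18('dab'): parent n14 fail=1; on 'b' 1→0 → fail=5;  out {6}∪∅={6}
  n4('accb'): parent n3 fail=0; on 'b' 0 → fail=5;  out {0}∪∅={0}
  n13('adab'): parent n12 fail=14; on 'b' 14 → fail=18;  out {4}∪{6}={4,6}
  n16('dacb'): parent n15 fail=2; on 'b' 2→0 → fail=5;  out ∅∪∅=∅
  n17('dacbc'): parent n16 fail=5; on 'c' 5 → fail=6;  out {5}∪{2}={2,5}

Scan:
i=0 'c': node 0→0
i=1 'c': node 0→0
i=2 'a': node 0→1
i=3 'a': node 1→1 ·f
i=4 'b': node 1→5 ·f
i=5 'a': node 5→1 ·f
i=6 'a': node 1→1 ·f
i=7 'c': node 1→2
i=8 'c': node 2→3
i=9 'b': node 3→4  emit P0@[6:9]
i=10 'c': node 4→6 ·f  emit P2@[9:10]
i=11 'b': node 6→7  emit P1@[9:11]
i=12 'b': node 7→5 ·f
i=13 'c': node 5→6  emit P2@[12:13]
i=14 'b': node 6→7  emit P1@[12:14]
i=15 'c': node 7→6 ·f  emit P2@[14:15]
i=16 'd': node 6→8 ·f
i=17 'd': node 8→9
i=18 'b': node 9→5 ·f
i=19 'c': node 5→6  emit P2@[18:19]
i=20 'b': node 6→7  emit P1@[18:20]
i=21 'c': node 7→6 ·f  emit P2@[20:21]
i=22 'd': node 6→8 ·f
i=23 'd': node 8→9
i=24 'a': node 9→10  emit P3@[22:24]
i=25 'b': node 10→18 ·f  emit P6@[23:25]
i=26 'c': node 18→6 ·f  emit P2@[25:26]
i=27 'a': node 6→1 ·f
i=28 'c': node 1→2
i=29 'c': node 2→3
i=30 'b': node 3→4  emit P0@[27:30]
i=31 'b': node 4→5 ·f
i=32 'b': node 5→5 ·f
i=33 'd': node 5→8 ·f
i=34 'a': node 8→14
i=35 'b': node 14→18  emit P6@[33:35]
i=36 'a': node 18→1 ·f
i=37 'd': node 1→11
i=38 'a': node 11→12
i=39 'b': node 12→13  emit P4@[36:39],P6@[37:39]
i=40 'b': node 13→5 ·f
i=41 'c': node 5→6  emit P2@[40:41]
i=42 'c': node 6→0 ·f
i=43 'd': node 0→8
i=44 'd': node 8→9
i=45 'a': node 9→10  emit P3@[43:45]
i=46 'b': node 10→18 ·f  emit P6@[44:46]
i=47 'b': node 18→5 ·f
i=48 'c': node 5→6  emit P2@[47:48]
i=49 'b': node 6→7  emit P1@[47:49]
i=50 'b': node 7→5 ·f
i=51 'd': node 5→8 ·f
i=52 'b': node 8→5 ·f
i=53 'c': node 5→6  emit P2@[52:53]
i=54 'd': node 6→8 ·f
i=55 'b': node 8→5 ·f
i=56 'c': node 5→6  emit P2@[55:56]
i=57 'd': node 6→8 ·f
i=58 'a': node 8→14
i=59 'c': node 14→15
i=60 'b': node 15→16
i=61 'c': node 16→17  emit P2@[60:61],P5@[57:61]
i=62 'a': node 17→1 ·f
i=63 'd': node 1→11
i=64 'a': node 11→12
i=65 'b': node 12→13  emit P4@[62:65],P6@[63:65]
i=66 'c': node 13→6 ·f  emit P2@[65:66]
i=67 'b': node 6→7  emit P1@[65:67]
i=68 'c': node 7→6 ·f  emit P2@[67:68]
i=69 'a': node 6→1 ·f
i=70 'd': node 1→11
i=71 'd': node 11→9 ·f
i=72 'a': node 9→10  emit P3@[70:72]
i=73 'c': node 10→15 ·f
i=74 'b': node 15→16
i=75 'c': node 16→17  emit P2@[74:75],P5@[71:75]

Result: [[9,0],[10,2],[11,1],[13,2],[14,1],[15,2],[19,2],[20,1],[21,2],[24,3],[25,6],[26,2],[30,0],[35,6],[39,4],[39,6],[41,2],[45,3],[46,6],[48,2],[49,1],[53,2],[56,2],[61,2],[61,5],[65,4],[65,6],[66,2],[67,1],[68,2],[72,3],[75,2],[75,5]]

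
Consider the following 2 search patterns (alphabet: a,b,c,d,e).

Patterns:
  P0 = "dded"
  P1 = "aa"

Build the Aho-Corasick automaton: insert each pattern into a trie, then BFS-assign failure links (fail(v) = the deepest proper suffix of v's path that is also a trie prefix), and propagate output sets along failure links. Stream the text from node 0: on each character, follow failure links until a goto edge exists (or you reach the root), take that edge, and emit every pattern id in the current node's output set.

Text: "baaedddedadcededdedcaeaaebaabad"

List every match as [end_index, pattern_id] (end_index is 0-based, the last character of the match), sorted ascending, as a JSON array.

Build automaton:
Trie (insert patterns):
  n0 'ε': a→5 d→1
  n1 'd': d→2
  n2 'dd': e→3
  n3 'dde': d→4
  n4 'dded': ·  ←P0
  n5 'a': a→6
  n6 'aa': ·  ←P1

Failure links (BFS by depth):
  fail(1) 'd': from fail(0)=0 chase 'd': 0 ⇒ 0;  out=∅∪out(0)=∅
  fail(5) 'a': from fail(0)=0 chase 'a': 0 ⇒ 0;  out=∅∪out(0)=∅
  fail(2) 'dd': from fail(1)=0 chase 'd': 0 ⇒ 1;  out=∅∪out(1)=∅
  fail(6) 'aa': from fail(5)=0 chase 'a': 0 ⇒ 5;  out={1}∪out(5)={1}
  fail(3) 'dde': from fail(2)=1 chase 'e': 1→0 ⇒ 0;  out=∅∪out(0)=∅
  fail(4) 'dded': from fail(3)=0 chase 'd': 0 ⇒ 1;  out={0}∪out(1)={0}

Text stream:
i=0 'b': node 0→0
i=1 'a': node 0→5
i=2 'a': node 5→6  emit P1@[1:2]
i=3 'e': node 6→0 ·f
i=4 'd': node 0→1
i=5 'd': node 1→2
i=6 'd': node 2→2 ·f
i=7 'e': node 2→3
i=8 'd': node 3→4  emit P0@[5:8]
i=9 'a': node 4→5 ·f
i=10 'd': node 5→1 ·f
i=11 'c': node 1→0 ·f
i=12 'e': node 0→0
i=13 'd': node 0→1
i=14 'e': node 1→0 ·f
i=15 'd': node 0→1
i=16 'd': node 1→2
i=17 'e': node 2→3
i=18 'd': node 3→4  emit P0@[15:18]
i=19 'c': node 4→0 ·f
i=20 'a': node 0→5
i=21 'e': node 5→0 ·f
i=22 'a': node 0→5
i=23 'a': node 5→6  emit P1@[22:23]
i=24 'e': node 6→0 ·f
i=25 'b': node 0→0
i=26 'a': node 0→5
i=27 'a': node 5→6  emit P1@[26:27]
i=28 'b': node 6→0 ·f
i=29 'a': node 0→5
i=30 'd': node 5→1 ·f

Matches: [[2,1],[8,0],[18,0],[23,1],[27,1]]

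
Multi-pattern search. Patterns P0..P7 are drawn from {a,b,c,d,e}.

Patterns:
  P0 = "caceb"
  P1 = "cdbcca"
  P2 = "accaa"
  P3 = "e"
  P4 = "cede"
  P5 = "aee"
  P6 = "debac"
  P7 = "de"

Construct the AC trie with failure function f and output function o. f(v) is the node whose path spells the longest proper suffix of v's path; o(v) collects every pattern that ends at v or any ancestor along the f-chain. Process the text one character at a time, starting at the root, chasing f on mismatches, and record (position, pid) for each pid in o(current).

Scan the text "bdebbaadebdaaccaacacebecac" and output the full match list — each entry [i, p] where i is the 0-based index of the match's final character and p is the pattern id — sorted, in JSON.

Build:
Trie (insert patterns):
  0='ε' goto a→11 c→1 d→22 e→16
  1='c' goto a→2 d→6 e→17
  2='ca' goto c→3
  3='cac' goto e→4
  4='cace' goto b→5
  5='caceb' goto ·  ←P0
  6='cd' goto b→7
  7='cdb' goto c→8
  8='cdbc' goto c→9
  9='cdbcc' goto a→10
  10='cdbcca' goto ·  ←P1
  11='a' goto c→12 e→20
  12='ac' goto c→13
  13='acc' goto a→14
  14='acca' goto a→15
  15='accaa' goto ·  ←P2
  16='e' goto ·  ←P3
  17='ce' goto d→18
  18='ced' goto e→19
  19='cede' goto ·  ←P4
  20='ae' goto e→21
  21='aee' goto ·  ←P5
  22='d' goto e→23
  23='de' goto b→24  ←P7
  24='deb' goto a→25
  25='deba' goto c→26
  26='debac' goto ·  ←P6

BFS fail/out derivation:
  fail(1) 'c': from fail(0)=0 chase 'c': 0 ⇒ 0;  out=∅∪out(0)=∅
  fail(11) 'a': from fail(0)=0 chase 'a': 0 ⇒ 0;  out=∅∪out(0)=∅
  fail(16) 'e': from fail(0)=0 chase 'e': 0 ⇒ 0;  out={3}∪out(0)={3}
  fail(22) 'd': from fail(0)=0 chase 'd': 0 ⇒ 0;  out=∅∪out(0)=∅
  fail(2) 'ca': from fail(1)=0 chase 'a': 0 ⇒ 11;  out=∅∪out(11)=∅
  fail(6) 'cd': from fail(1)=0 chase 'd': 0 ⇒ 22;  out=∅∪out(22)=∅
  fail(12) 'ac': from fail(11)=0 chase 'c': 0 ⇒ 1;  out=∅∪out(1)=∅
  fail(17) 'ce': from fail(1)=0 chase 'e': 0 ⇒ 16;  out=∅∪out(16)={3}
  fail(20) 'ae': from fail(11)=0 chase 'e': 0 ⇒ 16;  out=∅∪out(16)={3}
  fail(23) 'de': from fail(22)=0 chase 'e': 0 ⇒ 16;  out={7}∪out(16)={3,7}
  fail(3) 'cac': from fail(2)=11 chase 'c': 11 ⇒ 12;  out=∅∪out(12)=∅
  fail(7) 'cdb': from fail(6)=22 chase 'b': 22→0 ⇒ 0;  out=∅∪out(0)=∅
  fail(13) 'acc': from fail(12)=1 chase 'c': 1→0 ⇒ 1;  out=∅∪out(1)=∅
  fail(18) 'ced': from fail(17)=16 chase 'd': 16→0 ⇒ 22;  out=∅∪out(22)=∅
  fail(21) 'aee': from fail(20)=16 chase 'e': 16→0 ⇒ 16;  out={5}∪out(16)={3,5}
  fail(24) 'deb': from fail(23)=16 chase 'b': 16→0 ⇒ 0;  out=∅∪out(0)=∅
  fail(4) 'cace': from fail(3)=12 chase 'e': 12→1 ⇒ 17;  out=∅∪out(17)={3}
  fail(8) 'cdbc': from fail(7)=0 chase 'c': 0 ⇒ 1;  out=∅∪out(1)=∅
  fail(14) 'acca': from fail(13)=1 chase 'a': 1 ⇒ 2;  out=∅∪out(2)=∅
  fail(19) 'cede': from fail(18)=22 chase 'e': 22 ⇒ 23;  out={4}∪out(23)={3,4,7}
  fail(25) 'deba': from fail(24)=0 chase 'a': 0 ⇒ 11;  out=∅∪out(11)=∅
  fail(5) 'caceb': from fail(4)=17 chase 'b': 17→16→0 ⇒ 0;  out={0}∪out(0)={0}
  fail(9) 'cdbcc': from fail(8)=1 chase 'c': 1→0 ⇒ 1;  out=∅∪out(1)=∅
  fail(15) 'accaa': from fail(14)=2 chase 'a': 2→11→0 ⇒ 11;  out={2}∪out(11)={2}
  fail(26) 'debac': from fail(25)=11 chase 'c': 11 ⇒ 12;  out={6}∪out(12)={6}
  fail(10) 'cdbcca': from fail(9)=1 chase 'a': 1 ⇒ 2;  out={1}∪out(2)={1}

Text stream:
[0] read 'b'  n0⇒n0
[1] read 'd'  n0⇒n22
[2] read 'e'  n22⇒n23  emit P3@[2:2],P7@[1:2]
[3] read 'b'  n23⇒n24
[4] read 'b'  n24⇒n0 (via fail)
[5] read 'a'  n0⇒n11
[6] read 'a'  n11⇒n11 (via fail)
[7] read 'd'  n11⇒n22 (via fail)
[8] read 'e'  n22⇒n23  emit P3@[8:8],P7@[7:8]
[9] read 'b'  n23⇒n24
[10] read 'd'  n24⇒n22 (via fail)
[11] read 'a'  n22⇒n11 (via fail)
[12] read 'a'  n11⇒n11 (via fail)
[13] read 'c'  n11⇒n12
[14] read 'c'  n12⇒n13
[15] read 'a'  n13⇒n14
[16] read 'a'  n14⇒n15  emit P2@[12:16]
[17] read 'c'  n15⇒n12 (via fail)
[18] read 'a'  n12⇒n2 (via fail)
[19] read 'c'  n2⇒n3
[20] read 'e'  n3⇒n4  emit P3@[20:20]
[21] read 'b'  n4⇒n5  emit P0@[17:21]
[22] read 'e'  n5⇒n16 (via fail)  emit P3@[22:22]
[23] read 'c'  n16⇒n1 (via fail)
[24] read 'a'  n1⇒n2
[25] read 'c'  n2⇒n3

Matches: [[2,3],[2,7],[8,3],[8,7],[16,2],[20,3],[21,0],[22,3]]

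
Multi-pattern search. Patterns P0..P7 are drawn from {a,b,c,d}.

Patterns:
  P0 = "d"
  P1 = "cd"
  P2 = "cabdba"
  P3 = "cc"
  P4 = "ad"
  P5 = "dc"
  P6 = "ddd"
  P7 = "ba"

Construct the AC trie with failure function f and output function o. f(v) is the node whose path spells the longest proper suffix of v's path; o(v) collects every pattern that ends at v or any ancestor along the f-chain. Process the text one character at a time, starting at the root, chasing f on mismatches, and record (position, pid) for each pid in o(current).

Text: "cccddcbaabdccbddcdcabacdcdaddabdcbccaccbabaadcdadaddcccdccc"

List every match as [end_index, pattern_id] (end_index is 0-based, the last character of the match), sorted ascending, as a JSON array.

Build automaton:
Trie (insert patterns):
  n0 'ε': a→10 b→15 c→2 d→1
  n1 'd': c→12 d→13  ←P0
  n2 'c': a→4 c→9 d→3
  n3 'cd': ·  ←P1
  n4 'ca': b→5
  n5 'cab': d→6
  n6 'cabd': b→7
  n7 'cabdb': a→8
  n8 'cabdba': ·  ←P2
  n9 'cc': ·  ←P3
  n10 'a': d→11
  n11 'ad': ·  ←P4
  n12 'dc': ·  ←P5
  n13 'dd': d→14
  n14 'ddd': ·  ←P6
  n15 'b': a→16
  n16 'ba': ·  ←P7

BFS fail/out derivation:
  n1('d'): parent n0 fail=0; on 'd' 0 → fail=0;  out {0}∪∅={0}
  n2('c'): parent n0 fail=0; on 'c' 0 → fail=0;  out ∅∪∅=∅
  n10('a'): parent n0 fail=0; on 'a' 0 → fail=0;  out ∅∪∅=∅
  n15('b'): parent n0 fail=0; on 'b' 0 → fail=0;  out ∅∪∅=∅
  n3('cd'): parent n2 fail=0; on 'd' 0 → fail=1;  out {1}∪{0}={0,1}
  n4('ca'): parent n2 fail=0; on 'a' 0 → fail=10;  out ∅∪∅=∅
  n9('cc'): parent n2 fail=0; on 'c' 0 → fail=2;  out {3}∪∅={3}
  n11('ad'): parent n10 fail=0; on 'd' 0 → fail=1;  out {4}∪{0}={0,4}
  n12('dc'): parent n1 fail=0; on 'c' 0 → fail=2;  out {5}∪∅={5}
  n13('dd'): parent n1 fail=0; on 'd' 0 → fail=1;  out ∅∪{0}={0}
  n16('ba'): parent n15 fail=0; on 'a' 0 → fail=10;  out {7}∪∅={7}
  n5('cab'): parent n4 fail=10; on 'b' 10→0 → fail=15;  out ∅∪∅=∅
  n14('ddd'): parent n13 fail=1; on 'd' 1 → fail=13;  out {6}∪{0}={0,6}
  n6('cabd'): parent n5 fail=15; on 'd' 15→0 → fail=1;  out ∅∪{0}={0}
  n7('cabdb'): parent n6 fail=1; on 'b' 1→0 → fail=15;  out ∅∪∅=∅
  n8('cabdba'): parent n7 fail=15; on 'a' 15 → fail=16;  out {2}∪{7}={2,7}

Text stream:
pos 0 'c': at 2
pos 1 'c': at 9  ** P3@[0:1]
pos 2 'c': at 9 ·f  ** P3@[1:2]
pos 3 'd': at 3 ·f  ** P0@[3:3],P1@[2:3]
pos 4 'd': at 13 ·f  ** P0@[4:4]
pos 5 'c': at 12 ·f  ** P5@[4:5]
pos 6 'b': at 15 ·f
pos 7 'a': at 16  ** P7@[6:7]
pos 8 'a': at 10 ·f
pos 9 'b': at 15 ·f
pos 10 'd': at 1 ·f  ** P0@[10:10]
pos 11 'c': at 12  ** P5@[10:11]
pos 12 'c': at 9 ·f  ** P3@[11:12]
pos 13 'b': at 15 ·f
pos 14 'd': at 1 ·f  ** P0@[14:14]
pos 15 'd': at 13  ** P0@[15:15]
pos 16 'c': at 12 ·f  ** P5@[15:16]
pos 17 'd': at 3 ·f  ** P0@[17:17],P1@[16:17]
pos 18 'c': at 12 ·f  ** P5@[17:18]
pos 19 'a': at 4 ·f
pos 20 'b': at 5
pos 21 'a': at 16 ·f  ** P7@[20:21]
pos 22 'c': at 2 ·f
pos 23 'd': at 3  ** P0@[23:23],P1@[22:23]
pos 24 'c': at 12 ·f  ** P5@[23:24]
pos 25 'd': at 3 ·f  ** P0@[25:25],P1@[24:25]
pos 26 'a': at 10 ·f
pos 27 'd': at 11  ** P0@[27:27],P4@[26:27]
pos 28 'd': at 13 ·f  ** P0@[28:28]
pos 29 'a': at 10 ·f
pos 30 'b': at 15 ·f
pos 31 'd': at 1 ·f  ** P0@[31:31]
pos 32 'c': at 12  ** P5@[31:32]
pos 33 'b': at 15 ·f
pos 34 'c': at 2 ·f
pos 35 'c': at 9  ** P3@[34:35]
pos 36 'a': at 4 ·f
pos 37 'c': at 2 ·f
pos 38 'c': at 9  ** P3@[37:38]
pos 39 'b': at 15 ·f
pos 40 'a': at 16  ** P7@[39:40]
pos 41 'b': at 15 ·f
pos 42 'a': at 16  ** P7@[41:42]
pos 43 'a': at 10 ·f
pos 44 'd': at 11  ** P0@[44:44],P4@[43:44]
pos 45 'c': at 12 ·f  ** P5@[44:45]
pos 46 'd': at 3 ·f  ** P0@[46:46],P1@[45:46]
pos 47 'a': at 10 ·f
pos 48 'd': at 11  ** P0@[48:48],P4@[47:48]
pos 49 'a': at 10 ·f
pos 50 'd': at 11  ** P0@[50:50],P4@[49:50]
pos 51 'd': at 13 ·f  ** P0@[51:51]
pos 52 'c': at 12 ·f  ** P5@[51:52]
pos 53 'c': at 9 ·f  ** P3@[52:53]
pos 54 'c': at 9 ·f  ** P3@[53:54]
pos 55 'd': at 3 ·f  ** P0@[55:55],P1@[54:55]
pos 56 'c': at 12 ·f  ** P5@[55:56]
pos 57 'c': at 9 ·f  ** P3@[56:57]
pos 58 'c': at 9 ·f  ** P3@[57:58]

All matches (sorted): [[1,3],[2,3],[3,0],[3,1],[4,0],[5,5],[7,7],[10,0],[11,5],[12,3],[14,0],[15,0],[16,5],[17,0],[17,1],[18,5],[21,7],[23,0],[23,1],[24,5],[25,0],[25,1],[27,0],[27,4],[28,0],[31,0],[32,5],[35,3],[38,3],[40,7],[42,7],[44,0],[44,4],[45,5],[46,0],[46,1],[48,0],[48,4],[50,0],[50,4],[51,0],[52,5],[53,3],[54,3],[55,0],[55,1],[56,5],[57,3],[58,3]]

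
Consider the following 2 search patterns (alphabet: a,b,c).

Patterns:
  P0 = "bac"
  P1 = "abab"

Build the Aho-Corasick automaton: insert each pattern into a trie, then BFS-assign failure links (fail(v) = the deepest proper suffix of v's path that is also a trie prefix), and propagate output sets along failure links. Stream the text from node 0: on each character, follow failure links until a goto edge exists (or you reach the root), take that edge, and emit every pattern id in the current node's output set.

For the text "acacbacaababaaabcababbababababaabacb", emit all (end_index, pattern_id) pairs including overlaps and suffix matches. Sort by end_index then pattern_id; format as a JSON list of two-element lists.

Construct AC machine:
Trie (insert patterns):
  n0 'ε': a→4 b→1
  n1 'b': a→2
  n2 'ba': c→3
  n3 'bac': ·  [P0 ends]
  n4 'a': b→5
  n5 'ab': a→6
  n6 'aba': b→7
  n7 'abab': ·  [P1 ends]

Failure links (BFS by depth):
  fail(1) 'b': from fail(0)=0 chase 'b': 0 ⇒ 0;  out=∅∪out(0)=∅
  fail(4) 'a': from fail(0)=0 chase 'a': 0 ⇒ 0;  out=∅∪out(0)=∅
  fail(2) 'ba': from fail(1)=0 chase 'a': 0 ⇒ 4;  out=∅∪out(4)=∅
  fail(5) 'ab': from fail(4)=0 chase 'b': 0 ⇒ 1;  out=∅∪out(1)=∅
  fail(3) 'bac': from fail(2)=4 chase 'c': 4→0 ⇒ 0;  out={0}∪out(0)={0}
  fail(6) 'aba': from fail(5)=1 chase 'a': 1 ⇒ 2;  out=∅∪out(2)=∅
  fail(7) 'abab': from fail(6)=2 chase 'b': 2→4 ⇒ 5;  out={1}∪out(5)={1}

Scan:
pos 0 'a': at 4
pos 1 'c': at 0 (via fail)
pos 2 'a': at 4
pos 3 'c': at 0 (via fail)
pos 4 'b': at 1
pos 5 'a': at 2
pos 6 'c': at 3  emit P0@[4:6]
pos 7 'a': at 4 (via fail)
pos 8 'a': at 4 (via fail)
pos 9 'b': at 5
pos 10 'a': at 6
pos 11 'b': at 7  emit P1@[8:11]
pos 12 'a': at 6 (via fail)
pos 13 'a': at 4 (via fail)
pos 14 'a': at 4 (via fail)
pos 15 'b': at 5
pos 16 'c': at 0 (via fail)
pos 17 'a': at 4
pos 18 'b': at 5
pos 19 'a': at 6
pos 20 'b': at 7  emit P1@[17:20]
pos 21 'b': at 1 (via fail)
pos 22 'a': at 2
pos 23 'b': at 5 (via fail)
pos 24 'a': at 6
pos 25 'b': at 7  emit P1@[22:25]
pos 26 'a': at 6 (via fail)
pos 27 'b': at 7  emit P1@[24:27]
pos 28 'a': at 6 (via fail)
pos 29 'b': at 7  emit P1@[26:29]
pos 30 'a': at 6 (via fail)
pos 31 'a': at 4 (via fail)
pos 32 'b': at 5
pos 33 'a': at 6
pos 34 'c': at 3 (via fail)  emit P0@[32:34]
pos 35 'b': at 1 (via fail)

Result: [[6,0],[11,1],[20,1],[25,1],[27,1],[29,1],[34,0]]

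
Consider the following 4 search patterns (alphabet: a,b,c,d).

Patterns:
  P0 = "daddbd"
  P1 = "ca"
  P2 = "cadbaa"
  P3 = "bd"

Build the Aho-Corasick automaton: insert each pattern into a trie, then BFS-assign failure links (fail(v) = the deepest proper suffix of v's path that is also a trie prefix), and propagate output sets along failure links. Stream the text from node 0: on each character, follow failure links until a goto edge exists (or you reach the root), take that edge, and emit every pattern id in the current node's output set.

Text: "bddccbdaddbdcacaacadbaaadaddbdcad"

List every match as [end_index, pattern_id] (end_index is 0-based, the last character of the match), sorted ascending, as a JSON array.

Construct AC machine:
Trie (insert patterns):
  n0 'ε': b→13 c→7 d→1
  n1 'd': a→2
  n2 'da': d→3
  n3 'dad': d→4
  n4 'dadd': b→5
  n5 'daddb': d→6
  n6 'daddbd': ·  ←P0
  n7 'c': a→8
  n8 'ca': d→9  ←P1
  n9 'cad': b→10
  n10 'cadb': a→11
  n11 'cadba': a→12
  n12 'cadbaa': ·  ←P2
  n13 'b': d→14
  n14 'bd': ·  ←P3

Failure links (BFS by depth):
  n1('d'): parent n0 fail=0; on 'd' 0 → fail=0;  out ∅∪∅=∅
  n7('c'): parent n0 fail=0; on 'c' 0 → fail=0;  out ∅∪∅=∅
  n13('b'): parent n0 fail=0; on 'b' 0 → fail=0;  out ∅∪∅=∅
  n2('da'): parent n1 fail=0; on 'a' 0 → fail=0;  out ∅∪∅=∅
  n8('ca'): parent n7 fail=0; on 'a' 0 → fail=0;  out {1}∪∅={1}
  n14('bd'): parent n13 fail=0; on 'd' 0 → fail=1;  out {3}∪∅={3}
  n3('dad'): parent n2 fail=0; on 'd' 0 → fail=1;  out ∅∪∅=∅
  n9('cad'): parent n8 fail=0; on 'd' 0 → fail=1;  out ∅∪∅=∅
  n4('dadd'): parent n3 fail=1; on 'd' 1→0 → fail=1;  out ∅∪∅=∅
  n10('cadb'): parent n9 fail=1; on 'b' 1→0 → fail=13;  out ∅∪∅=∅
  n5('daddb'): parent n4 fail=1; on 'b' 1→0 → fail=13;  out ∅∪∅=∅
  n11('cadba'): parent n10 fail=13; on 'a' 13→0 → fail=0;  out ∅∪∅=∅
  n6('daddbd'): parent n5 fail=13; on 'd' 13 → fail=14;  out {0}∪{3}={0,3}
  n12('cadbaa'): parent n11 fail=0; on 'a' 0 → fail=0;  out {2}∪∅={2}

Text stream:
i=0 'b': node 0→13
i=1 'd': node 13→14  ** P3@[0:1]
i=2 'd': node 14→1 ·f
i=3 'c': node 1→7 ·f
i=4 'c': node 7→7 ·f
i=5 'b': node 7→13 ·f
i=6 'd': node 13→14  ** P3@[5:6]
i=7 'a': node 14→2 ·f
i=8 'd': node 2→3
i=9 'd': node 3→4
i=10 'b': node 4→5
i=11 'd': node 5→6  ** P0@[6:11],P3@[10:11]
i=12 'c': node 6→7 ·f
i=13 'a': node 7→8  ** P1@[12:13]
i=14 'c': node 8→7 ·f
i=15 'a': node 7→8  ** P1@[14:15]
i=16 'a': node 8→0 ·f
i=17 'c': node 0→7
i=18 'a': node 7→8  ** P1@[17:18]
i=19 'd': node 8→9
i=20 'b': node 9→10
i=21 'a': node 10→11
i=22 'a': node 11→12  ** P2@[17:22]
i=23 'a': node 12→0 ·f
i=24 'd': node 0→1
i=25 'a': node 1→2
i=26 'd': node 2→3
i=27 'd': node 3→4
i=28 'b': node 4→5
i=29 'd': node 5→6  ** P0@[24:29],P3@[28:29]
i=30 'c': node 6→7 ·f
i=31 'a': node 7→8  ** P1@[30:31]
i=32 'd': node 8→9

All matches (sorted): [[1,3],[6,3],[11,0],[11,3],[13,1],[15,1],[18,1],[22,2],[29,0],[29,3],[31,1]]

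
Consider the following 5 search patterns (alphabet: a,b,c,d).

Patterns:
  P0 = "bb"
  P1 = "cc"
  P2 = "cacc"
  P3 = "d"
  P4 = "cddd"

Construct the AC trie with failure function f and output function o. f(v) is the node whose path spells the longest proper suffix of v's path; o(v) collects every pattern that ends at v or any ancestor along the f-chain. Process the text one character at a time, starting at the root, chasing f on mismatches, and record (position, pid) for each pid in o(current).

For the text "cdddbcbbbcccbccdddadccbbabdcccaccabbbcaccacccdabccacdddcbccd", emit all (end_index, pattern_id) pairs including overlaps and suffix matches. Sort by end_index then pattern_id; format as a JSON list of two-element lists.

Build:
Trie (insert patterns):
  n0 'ε': b→1 c→3 d→8
  n1 'b': b→2
  n2 'bb': ·  [P0 ends]
  n3 'c': a→5 c→4 d→9
  n4 'cc': ·  [P1 ends]
  n5 'ca': c→6
  n6 'cac': c→7
  n7 'cacc': ·  [P2 ends]
  n8 'd': ·  [P3 ends]
  n9 'cd': d→10
  n10 'cdd': d→11
  n11 'cddd': ·  [P4 ends]

BFS fail/out derivation:
  fail(1) 'b': from fail(0)=0 chase 'b': 0 ⇒ 0;  out=∅∪out(0)=∅
  fail(3) 'c': from fail(0)=0 chase 'c': 0 ⇒ 0;  out=∅∪out(0)=∅
  fail(8) 'd': from fail(0)=0 chase 'd': 0 ⇒ 0;  out={3}∪out(0)={3}
  fail(2) 'bb': from fail(1)=0 chase 'b': 0 ⇒ 1;  out={0}∪out(1)={0}
  fail(4) 'cc': from fail(3)=0 chase 'c': 0 ⇒ 3;  out={1}∪out(3)={1}
  fail(5) 'ca': from fail(3)=0 chase 'a': 0 ⇒ 0;  out=∅∪out(0)=∅
  fail(9) 'cd': from fail(3)=0 chase 'd': 0 ⇒ 8;  out=∅∪out(8)={3}
  fail(6) 'cac': from fail(5)=0 chase 'c': 0 ⇒ 3;  out=∅∪out(3)=∅
  fail(10) 'cdd': from fail(9)=8 chase 'd': 8→0 ⇒ 8;  out=∅∪out(8)={3}
  fail(7) 'cacc': from fail(6)=3 chase 'c': 3 ⇒ 4;  out={2}∪out(4)={1,2}
  fail(11) 'cddd': from fail(10)=8 chase 'd': 8→0 ⇒ 8;  out={4}∪out(8)={3,4}

Scan:
i=0 'c': node 0→3
i=1 'd': node 3→9  ** P3@[1:1]
i=2 'd': node 9→10  ** P3@[2:2]
i=3 'd': node 10→11  ** P3@[3:3],P4@[0:3]
i=4 'b': node 11→1 ·f
i=5 'c': node 1→3 ·f
i=6 'b': node 3→1 ·f
i=7 'b': node 1→2  ** P0@[6:7]
i=8 'b': node 2→2 ·f  ** P0@[7:8]
i=9 'c': node 2→3 ·f
i=10 'c': node 3→4  ** P1@[9:10]
i=11 'c': node 4→4 ·f  ** P1@[10:11]
i=12 'b': node 4→1 ·f
i=13 'c': node 1→3 ·f
i=14 'c': node 3→4  ** P1@[13:14]
i=15 'd': node 4→9 ·f  ** P3@[15:15]
i=16 'd': node 9→10  ** P3@[16:16]
i=17 'd': node 10→11  ** P3@[17:17],P4@[14:17]
i=18 'a': node 11→0 ·f
i=19 'd': node 0→8  ** P3@[19:19]
i=20 'c': node 8→3 ·f
i=21 'c': node 3→4  ** P1@[20:21]
i=22 'b': node 4→1 ·f
i=23 'b': node 1→2  ** P0@[22:23]
i=24 'a': node 2→0 ·f
i=25 'b': node 0→1
i=26 'd': node 1→8 ·f  ** P3@[26:26]
i=27 'c': node 8→3 ·f
i=28 'c': node 3→4  ** P1@[27:28]
i=29 'c': node 4→4 ·f  ** P1@[28:29]
i=30 'a': node 4→5 ·f
i=31 'c': node 5→6
i=32 'c': node 6→7  ** P1@[31:32],P2@[29:32]
i=33 'a': node 7→5 ·f
i=34 'b': node 5→1 ·f
i=35 'b': node 1→2  ** P0@[34:35]
i=36 'b': node 2→2 ·f  ** P0@[35:36]
i=37 'c': node 2→3 ·f
i=38 'a': node 3→5
i=39 'c': node 5→6
i=40 'c': node 6→7  ** P1@[39:40],P2@[37:40]
i=41 'a': node 7→5 ·f
i=42 'c': node 5→6
i=43 'c': node 6→7  ** P1@[42:43],P2@[40:43]
i=44 'c': node 7→4 ·f  ** P1@[43:44]
i=45 'd': node 4→9 ·f  ** P3@[45:45]
i=46 'a': node 9→0 ·f
i=47 'b': node 0→1
i=48 'c': node 1→3 ·f
i=49 'c': node 3→4  ** P1@[48:49]
i=50 'a': node 4→5 ·f
i=51 'c': node 5→6
i=52 'd': node 6→9 ·f  ** P3@[52:52]
i=53 'd': node 9→10  ** P3@[53:53]
i=54 'd': node 10→11  ** P3@[54:54],P4@[51:54]
i=55 'c': node 11→3 ·f
i=56 'b': node 3→1 ·f
i=57 'c': node 1→3 ·f
i=58 'c': node 3→4  ** P1@[57:58]
i=59 'd': node 4→9 ·f  ** P3@[59:59]

Matches: [[1,3],[2,3],[3,3],[3,4],[7,0],[8,0],[10,1],[11,1],[14,1],[15,3],[16,3],[17,3],[17,4],[19,3],[21,1],[23,0],[26,3],[28,1],[29,1],[32,1],[32,2],[35,0],[36,0],[40,1],[40,2],[43,1],[43,2],[44,1],[45,3],[49,1],[52,3],[53,3],[54,3],[54,4],[58,1],[59,3]]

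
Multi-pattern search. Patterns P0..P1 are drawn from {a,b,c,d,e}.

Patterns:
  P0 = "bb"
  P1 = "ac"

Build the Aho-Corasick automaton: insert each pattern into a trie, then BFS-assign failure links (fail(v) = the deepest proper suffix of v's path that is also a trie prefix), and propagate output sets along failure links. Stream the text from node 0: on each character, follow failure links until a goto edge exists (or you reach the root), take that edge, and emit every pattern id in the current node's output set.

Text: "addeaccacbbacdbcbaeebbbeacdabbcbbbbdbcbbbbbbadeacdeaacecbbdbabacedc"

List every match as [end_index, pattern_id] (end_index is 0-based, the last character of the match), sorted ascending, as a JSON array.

Construct AC machine:
Trie (insert patterns):
  0='ε' goto a→3 b→1
  1='b' goto b→2
  2='bb' goto ·  ←P0
  3='a' goto c→4
  4='ac' goto ·  ←P1

BFS fail/out derivation:
  n1('b'): parent n0 fail=0; on 'b' 0 → fail=0;  out ∅∪∅=∅
  n3('a'): parent n0 fail=0; on 'a' 0 → fail=0;  out ∅∪∅=∅
  n2('bb'): parent n1 fail=0; on 'b' 0 → fail=1;  out {0}∪∅={0}
  n4('ac'): parent n3 fail=0; on 'c' 0 → fail=0;  out {1}∪∅={1}

Scan:
[0] read 'a'  n0⇒n3
[1] read 'd'  n3⇒n0 (via fail)
[2] read 'd'  n0⇒n0
[3] read 'e'  n0⇒n0
[4] read 'a'  n0⇒n3
[5] read 'c'  n3⇒n4  emit P1@[4:5]
[6] read 'c'  n4⇒n0 (via fail)
[7] read 'a'  n0⇒n3
[8] read 'c'  n3⇒n4  emit P1@[7:8]
[9] read 'b'  n4⇒n1 (via fail)
[10] read 'b'  n1⇒n2  emit P0@[9:10]
[11] read 'a'  n2⇒n3 (via fail)
[12] read 'c'  n3⇒n4  emit P1@[11:12]
[13] read 'd'  n4⇒n0 (via fail)
[14] read 'b'  n0⇒n1
[15] read 'c'  n1⇒n0 (via fail)
[16] read 'b'  n0⇒n1
[17] read 'a'  n1⇒n3 (via fail)
[18] read 'e'  n3⇒n0 (via fail)
[19] read 'e'  n0⇒n0
[20] read 'b'  n0⇒n1
[21] read 'b'  n1⇒n2  emit P0@[20:21]
[22] read 'b'  n2⇒n2 (via fail)  emit P0@[21:22]
[23] read 'e'  n2⇒n0 (via fail)
[24] read 'a'  n0⇒n3
[25] read 'c'  n3⇒n4  emit P1@[24:25]
[26] read 'd'  n4⇒n0 (via fail)
[27] read 'a'  n0⇒n3
[28] read 'b'  n3⇒n1 (via fail)
[29] read 'b'  n1⇒n2  emit P0@[28:29]
[30] read 'c'  n2⇒n0 (via fail)
[31] read 'b'  n0⇒n1
[32] read 'b'  n1⇒n2  emit P0@[31:32]
[33] read 'b'  n2⇒n2 (via fail)  emit P0@[32:33]
[34] read 'b'  n2⇒n2 (via fail)  emit P0@[33:34]
[35] read 'd'  n2⇒n0 (via fail)
[36] read 'b'  n0⇒n1
[37] read 'c'  n1⇒n0 (via fail)
[38] read 'b'  n0⇒n1
[39] read 'b'  n1⇒n2  emit P0@[38:39]
[40] read 'b'  n2⇒n2 (via fail)  emit P0@[39:40]
[41] read 'b'  n2⇒n2 (via fail)  emit P0@[40:41]
[42] read 'b'  n2⇒n2 (via fail)  emit P0@[41:42]
[43] read 'b'  n2⇒n2 (via fail)  emit P0@[42:43]
[44] read 'a'  n2⇒n3 (via fail)
[45] read 'd'  n3⇒n0 (via fail)
[46] read 'e'  n0⇒n0
[47] read 'a'  n0⇒n3
[48] read 'c'  n3⇒n4  emit P1@[47:48]
[49] read 'd'  n4⇒n0 (via fail)
[50] read 'e'  n0⇒n0
[51] read 'a'  n0⇒n3
[52] read 'a'  n3⇒n3 (via fail)
[53] read 'c'  n3⇒n4  emit P1@[52:53]
[54] read 'e'  n4⇒n0 (via fail)
[55] read 'c'  n0⇒n0
[56] read 'b'  n0⇒n1
[57] read 'b'  n1⇒n2  emit P0@[56:57]
[58] read 'd'  n2⇒n0 (via fail)
[59] read 'b'  n0⇒n1
[60] read 'a'  n1⇒n3 (via fail)
[61] read 'b'  n3⇒n1 (via fail)
[62] read 'a'  n1⇒n3 (via fail)
[63] read 'c'  n3⇒n4  emit P1@[62:63]
[64] read 'e'  n4⇒n0 (via fail)
[65] read 'd'  n0⇒n0
[66] read 'c'  n0⇒n0

Result: [[5,1],[8,1],[10,0],[12,1],[21,0],[22,0],[25,1],[29,0],[32,0],[33,0],[34,0],[39,0],[40,0],[41,0],[42,0],[43,0],[48,1],[53,1],[57,0],[63,1]]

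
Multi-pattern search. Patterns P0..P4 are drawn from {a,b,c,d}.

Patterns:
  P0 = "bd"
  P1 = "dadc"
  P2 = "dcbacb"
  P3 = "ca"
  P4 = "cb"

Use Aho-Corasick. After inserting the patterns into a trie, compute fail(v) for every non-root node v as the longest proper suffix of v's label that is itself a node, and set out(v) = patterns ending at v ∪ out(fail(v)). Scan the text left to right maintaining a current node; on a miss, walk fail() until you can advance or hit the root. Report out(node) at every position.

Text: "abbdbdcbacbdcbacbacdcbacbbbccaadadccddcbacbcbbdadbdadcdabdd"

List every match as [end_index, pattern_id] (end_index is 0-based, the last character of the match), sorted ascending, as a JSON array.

Build:
Trie (insert patterns):
  n0 'ε': b→1 c→12 d→3
  n1 'b': d→2
  n2 'bd': ·  [P0 ends]
  n3 'd': a→4 c→7
  n4 'da': d→5
  n5 'dad': c→6
  n6 'dadc': ·  [P1 ends]
  n7 'dc': b→8
  n8 'dcb': a→9
  n9 'dcba': c→10
  n10 'dcbac': b→11
  n11 'dcbacb': ·  [P2 ends]
  n12 'c': a→13 b→14
  n13 'ca': ·  [P3 ends]
  n14 'cb': ·  [P4 ends]

Failure links (BFS by depth):
  fail(1) 'b': from fail(0)=0 chase 'b': 0 ⇒ 0;  out=∅∪out(0)=∅
  fail(3) 'd': from fail(0)=0 chase 'd': 0 ⇒ 0;  out=∅∪out(0)=∅
  fail(12) 'c': from fail(0)=0 chase 'c': 0 ⇒ 0;  out=∅∪out(0)=∅
  fail(2) 'bd': from fail(1)=0 chase 'd': 0 ⇒ 3;  out={0}∪out(3)={0}
  fail(4) 'da': from fail(3)=0 chase 'a': 0 ⇒ 0;  out=∅∪out(0)=∅
  fail(7) 'dc': from fail(3)=0 chase 'c': 0 ⇒ 12;  out=∅∪out(12)=∅
  fail(13) 'ca': from fail(12)=0 chase 'a': 0 ⇒ 0;  out={3}∪out(0)={3}
  fail(14) 'cb': from fail(12)=0 chase 'b': 0 ⇒ 1;  out={4}∪out(1)={4}
  fail(5) 'dad': from fail(4)=0 chase 'd': 0 ⇒ 3;  out=∅∪out(3)=∅
  fail(8) 'dcb': from fail(7)=12 chase 'b': 12 ⇒ 14;  out=∅∪out(14)={4}
  fail(6) 'dadc': from fail(5)=3 chase 'c': 3 ⇒ 7;  out={1}∪out(7)={1}
  fail(9) 'dcba': from fail(8)=14 chase 'a': 14→1→0 ⇒ 0;  out=∅∪out(0)=∅
  fail(10) 'dcbac': from fail(9)=0 chase 'c': 0 ⇒ 12;  out=∅∪out(12)=∅
  fail(11) 'dcbacb': from fail(10)=12 chase 'b': 12 ⇒ 14;  out={2}∪out(14)={2,4}

Run:
i=0 'a': node 0→0
i=1 'b': node 0→1
i=2 'b': node 1→1 (via fail)
i=3 'd': node 1→2  ** P0@[2:3]
i=4 'b': node 2→1 (via fail)
i=5 'd': node 1→2  ** P0@[4:5]
i=6 'c': node 2→7 (via fail)
i=7 'b': node 7→8  ** P4@[6:7]
i=8 'a': node 8→9
i=9 'c': node 9→10
i=10 'b': node 10→11  ** P2@[5:10],P4@[9:10]
i=11 'd': node 11→2 (via fail)  ** P0@[10:11]
i=12 'c': node 2→7 (via fail)
i=13 'b': node 7→8  ** P4@[12:13]
i=14 'a': node 8→9
i=15 'c': node 9→10
i=16 'b': node 10→11  ** P2@[11:16],P4@[15:16]
i=17 'a': node 11→0 (via fail)
i=18 'c': node 0→12
i=19 'd': node 12→3 (via fail)
i=20 'c': node 3→7
i=21 'b': node 7→8  ** P4@[20:21]
i=22 'a': node 8→9
i=23 'c': node 9→10
i=24 'b': node 10→11  ** P2@[19:24],P4@[23:24]
i=25 'b': node 11→1 (via fail)
i=26 'b': node 1→1 (via fail)
i=27 'c': node 1→12 (via fail)
i=28 'c': node 12→12 (via fail)
i=29 'a': node 12→13  ** P3@[28:29]
i=30 'a': node 13→0 (via fail)
i=31 'd': node 0→3
i=32 'a': node 3→4
i=33 'd': node 4→5
i=34 'c': node 5→6  ** P1@[31:34]
i=35 'c': node 6→12 (via fail)
i=36 'd': node 12→3 (via fail)
i=37 'd': node 3→3 (via fail)
i=38 'c': node 3→7
i=39 'b': node 7→8  ** P4@[38:39]
i=40 'a': node 8→9
i=41 'c': node 9→10
i=42 'b': node 10→11  ** P2@[37:42],P4@[41:42]
i=43 'c': node 11→12 (via fail)
i=44 'b': node 12→14  ** P4@[43:44]
i=45 'b': node 14→1 (via fail)
i=46 'd': node 1→2  ** P0@[45:46]
i=47 'a': node 2→4 (via fail)
i=48 'd': node 4→5
i=49 'b': node 5→1 (via fail)
i=50 'd': node 1→2  ** P0@[49:50]
i=51 'a': node 2→4 (via fail)
i=52 'd': node 4→5
i=53 'c': node 5→6  ** P1@[50:53]
i=54 'd': node 6→3 (via fail)
i=55 'a': node 3→4
i=56 'b': node 4→1 (via fail)
i=57 'd': node 1→2  ** P0@[56:57]
i=58 'd': node 2→3 (via fail)

Result: [[3,0],[5,0],[7,4],[10,2],[10,4],[11,0],[13,4],[16,2],[16,4],[21,4],[24,2],[24,4],[29,3],[34,1],[39,4],[42,2],[42,4],[44,4],[46,0],[50,0],[53,1],[57,0]]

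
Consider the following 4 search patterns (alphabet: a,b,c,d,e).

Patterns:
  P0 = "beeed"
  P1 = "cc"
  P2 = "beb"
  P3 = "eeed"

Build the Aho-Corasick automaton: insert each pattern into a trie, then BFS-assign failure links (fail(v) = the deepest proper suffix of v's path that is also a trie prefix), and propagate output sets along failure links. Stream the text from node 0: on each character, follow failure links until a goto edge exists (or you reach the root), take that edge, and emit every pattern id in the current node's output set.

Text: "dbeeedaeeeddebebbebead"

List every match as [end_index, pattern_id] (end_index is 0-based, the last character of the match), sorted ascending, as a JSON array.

Construct AC machine:
Trie nodes:
  0='ε' goto b→1 c→6 e→9
  1='b' goto e→2
  2='be' goto b→8 e→3
  3='bee' goto e→4
  4='beee' goto d→5
  5='beeed' goto ·  ←P0
  6='c' goto c→7
  7='cc' goto ·  ←P1
  8='beb' goto ·  ←P2
  9='e' goto e→10
  10='ee' goto e→11
  11='eee' goto d→12
  12='eeed' goto ·  ←P3

BFS fail/out derivation:
  fail(1) 'b': from fail(0)=0 chase 'b': 0 ⇒ 0;  out=∅∪out(0)=∅
  fail(6) 'c': from fail(0)=0 chase 'c': 0 ⇒ 0;  out=∅∪out(0)=∅
  fail(9) 'e': from fail(0)=0 chase 'e': 0 ⇒ 0;  out=∅∪out(0)=∅
  fail(2) 'be': from fail(1)=0 chase 'e': 0 ⇒ 9;  out=∅∪out(9)=∅
  fail(7) 'cc': from fail(6)=0 chase 'c': 0 ⇒ 6;  out={1}∪out(6)={1}
  fail(10) 'ee': from fail(9)=0 chase 'e': 0 ⇒ 9;  out=∅∪out(9)=∅
  fail(3) 'bee': from fail(2)=9 chase 'e': 9 ⇒ 10;  out=∅∪out(10)=∅
  fail(8) 'beb': from fail(2)=9 chase 'b': 9→0 ⇒ 1;  out={2}∪out(1)={2}
  fail(11) 'eee': from fail(10)=9 chase 'e': 9 ⇒ 10;  out=∅∪out(10)=∅
  fail(4) 'beee': from fail(3)=10 chase 'e': 10 ⇒ 11;  out=∅∪out(11)=∅
  fail(12) 'eeed': from fail(11)=10 chase 'd': 10→9→0 ⇒ 0;  out={3}∪out(0)={3}
  fail(5) 'beeed': from fail(4)=11 chase 'd': 11 ⇒ 12;  out={0}∪out(12)={0,3}

Text stream:
pos 0 'd': at 0
pos 1 'b': at 1
pos 2 'e': at 2
pos 3 'e': at 3
pos 4 'e': at 4
pos 5 'd': at 5  → match P0@[1:5],P3@[2:5]
pos 6 'a': at 0 (fail-walked)
pos 7 'e': at 9
pos 8 'e': at 10
pos 9 'e': at 11
pos 10 'd': at 12  → match P3@[7:10]
pos 11 'd': at 0 (fail-walked)
pos 12 'e': at 9
pos 13 'b': at 1 (fail-walked)
pos 14 'e': at 2
pos 15 'b': at 8  → match P2@[13:15]
pos 16 'b': at 1 (fail-walked)
pos 17 'e': at 2
pos 18 'b': at 8  → match P2@[16:18]
pos 19 'e': at 2 (fail-walked)
pos 20 'a': at 0 (fail-walked)
pos 21 'd': at 0

Matches: [[5,0],[5,3],[10,3],[15,2],[18,2]]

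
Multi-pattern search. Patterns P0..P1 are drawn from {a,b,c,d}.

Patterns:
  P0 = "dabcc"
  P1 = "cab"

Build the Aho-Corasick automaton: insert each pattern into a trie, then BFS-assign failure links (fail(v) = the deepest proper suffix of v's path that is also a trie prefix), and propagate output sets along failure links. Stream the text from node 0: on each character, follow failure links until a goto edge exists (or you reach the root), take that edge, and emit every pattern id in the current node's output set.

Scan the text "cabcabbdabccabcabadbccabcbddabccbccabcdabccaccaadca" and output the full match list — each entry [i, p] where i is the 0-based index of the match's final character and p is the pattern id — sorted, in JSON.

Build:
Trie (insert patterns):
  0='ε' goto c→6 d→1
  1='d' goto a→2
  2='da' goto b→3
  3='dab' goto c→4
  4='dabc' goto c→5
  5='dabcc' goto ·  ←P0
  6='c' goto a→7
  7='ca' goto b→8
  8='cab' goto ·  ←P1

Failure links (BFS by depth):
  fail(1) 'd': from fail(0)=0 chase 'd': 0 ⇒ 0;  out=∅∪out(0)=∅
  fail(6) 'c': from fail(0)=0 chase 'c': 0 ⇒ 0;  out=∅∪out(0)=∅
  fail(2) 'da': from fail(1)=0 chase 'a': 0 ⇒ 0;  out=∅∪out(0)=∅
  fail(7) 'ca': from fail(6)=0 chase 'a': 0 ⇒ 0;  out=∅∪out(0)=∅
  fail(3) 'dab': from fail(2)=0 chase 'b': 0 ⇒ 0;  out=∅∪out(0)=∅
  fail(8) 'cab': from fail(7)=0 chase 'b': 0 ⇒ 0;  out={1}∪out(0)={1}
  fail(4) 'dabc': from fail(3)=0 chase 'c': 0 ⇒ 6;  out=∅∪out(6)=∅
  fail(5) 'dabcc': from fail(4)=6 chase 'c': 6→0 ⇒ 6;  out={0}∪out(6)={0}

Scan:
[0] read 'c'  n0⇒n6
[1] read 'a'  n6⇒n7
[2] read 'b'  n7⇒n8  ** P1@[0:2]
[3] read 'c'  n8⇒n6 ·f
[4] read 'a'  n6⇒n7
[5] read 'b'  n7⇒n8  ** P1@[3:5]
[6] read 'b'  n8⇒n0 ·f
[7] read 'd'  n0⇒n1
[8] read 'a'  n1⇒n2
[9] read 'b'  n2⇒n3
[10] read 'c'  n3⇒n4
[11] read 'c'  n4⇒n5  ** P0@[7:11]
[12] read 'a'  n5⇒n7 ·f
[13] read 'b'  n7⇒n8  ** P1@[11:13]
[14] read 'c'  n8⇒n6 ·f
[15] read 'a'  n6⇒n7
[16] read 'b'  n7⇒n8  ** P1@[14:16]
[17] read 'a'  n8⇒n0 ·f
[18] read 'd'  n0⇒n1
[19] read 'b'  n1⇒n0 ·f
[20] read 'c'  n0⇒n6
[21] read 'c'  n6⇒n6 ·f
[22] read 'a'  n6⇒n7
[23] read 'b'  n7⇒n8  ** P1@[21:23]
[24] read 'c'  n8⇒n6 ·f
[25] read 'b'  n6⇒n0 ·f
[26] read 'd'  n0⇒n1
[27] read 'd'  n1⇒n1 ·f
[28] read 'a'  n1⇒n2
[29] read 'b'  n2⇒n3
[30] read 'c'  n3⇒n4
[31] read 'c'  n4⇒n5  ** P0@[27:31]
[32] read 'b'  n5⇒n0 ·f
[33] read 'c'  n0⇒n6
[34] read 'c'  n6⇒n6 ·f
[35] read 'a'  n6⇒n7
[36] read 'b'  n7⇒n8  ** P1@[34:36]
[37] read 'c'  n8⇒n6 ·f
[38] read 'd'  n6⇒n1 ·f
[39] read 'a'  n1⇒n2
[40] read 'b'  n2⇒n3
[41] read 'c'  n3⇒n4
[42] read 'c'  n4⇒n5  ** P0@[38:42]
[43] read 'a'  n5⇒n7 ·f
[44] read 'c'  n7⇒n6 ·f
[45] read 'c'  n6⇒n6 ·f
[46] read 'a'  n6⇒n7
[47] read 'a'  n7⇒n0 ·f
[48] read 'd'  n0⇒n1
[49] read 'c'  n1⇒n6 ·f
[50] read 'a'  n6⇒n7

All matches (sorted): [[2,1],[5,1],[11,0],[13,1],[16,1],[23,1],[31,0],[36,1],[42,0]]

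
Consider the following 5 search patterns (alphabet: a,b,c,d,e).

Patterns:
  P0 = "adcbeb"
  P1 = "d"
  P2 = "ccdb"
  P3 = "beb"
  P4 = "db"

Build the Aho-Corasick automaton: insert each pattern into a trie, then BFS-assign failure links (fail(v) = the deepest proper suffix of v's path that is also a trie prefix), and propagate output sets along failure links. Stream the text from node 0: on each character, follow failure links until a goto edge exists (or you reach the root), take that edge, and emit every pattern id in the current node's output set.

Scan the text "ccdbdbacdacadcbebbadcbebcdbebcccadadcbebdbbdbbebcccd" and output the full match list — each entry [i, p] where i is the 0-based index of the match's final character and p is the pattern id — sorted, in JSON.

Build:
Trie (insert patterns):
  0='ε' goto a→1 b→12 c→8 d→7
  1='a' goto d→2
  2='ad' goto c→3
  3='adc' goto b→4
  4='adcb' goto e→5
  5='adcbe' goto b→6
  6='adcbeb' goto ·  [P0 ends]
  7='d' goto b→15  [P1 ends]
  8='c' goto c→9
  9='cc' goto d→10
  10='ccd' goto b→11
  11='ccdb' goto ·  [P2 ends]
  12='b' goto e→13
  13='be' goto b→14
  14='beb' goto ·  [P3 ends]
  15='db' goto ·  [P4 ends]

Failure links (BFS by depth):
  fail(1) 'a': from fail(0)=0 chase 'a': 0 ⇒ 0;  out=∅∪out(0)=∅
  fail(7) 'd': from fail(0)=0 chase 'd': 0 ⇒ 0;  out={1}∪out(0)={1}
  fail(8) 'c': from fail(0)=0 chase 'c': 0 ⇒ 0;  out=∅∪out(0)=∅
  fail(12) 'b': from fail(0)=0 chase 'b': 0 ⇒ 0;  out=∅∪out(0)=∅
  fail(2) 'ad': from fail(1)=0 chase 'd': 0 ⇒ 7;  out=∅∪out(7)={1}
  fail(9) 'cc': from fail(8)=0 chase 'c': 0 ⇒ 8;  out=∅∪out(8)=∅
  fail(13) 'be': from fail(12)=0 chase 'e': 0 ⇒ 0;  out=∅∪out(0)=∅
  fail(15) 'db': from fail(7)=0 chase 'b': 0 ⇒ 12;  out={4}∪out(12)={4}
  fail(3) 'adc': from fail(2)=7 chase 'c': 7→0 ⇒ 8;  out=∅∪out(8)=∅
  fail(10) 'ccd': from fail(9)=8 chase 'd': 8→0 ⇒ 7;  out=∅∪out(7)={1}
  fail(14) 'beb': from fail(13)=0 chase 'b': 0 ⇒ 12;  out={3}∪out(12)={3}
  fail(4) 'adcb': from fail(3)=8 chase 'b': 8→0 ⇒ 12;  out=∅∪out(12)=∅
  fail(11) 'ccdb': from fail(10)=7 chase 'b': 7 ⇒ 15;  out={2}∪out(15)={2,4}
  fail(5) 'adcbe': from fail(4)=12 chase 'e': 12 ⇒ 13;  out=∅∪out(13)=∅
  fail(6) 'adcbeb': from fail(5)=13 chase 'b': 13 ⇒ 14;  out={0}∪out(14)={0,3}

Scan:
i=0 'c': node 0→8
i=1 'c': node 8→9
i=2 'd': node 9→10  emit P1@[2:2]
i=3 'b': node 10→11  emit P2@[0:3],P4@[2:3]
i=4 'd': node 11→7 (fail-walked)  emit P1@[4:4]
i=5 'b': node 7→15  emit P4@[4:5]
i=6 'a': node 15→1 (fail-walked)
i=7 'c': node 1→8 (fail-walked)
i=8 'd': node 8→7 (fail-walked)  emit P1@[8:8]
i=9 'a': node 7→1 (fail-walked)
i=10 'c': node 1→8 (fail-walked)
i=11 'a': node 8→1 (fail-walked)
i=12 'd': node 1→2  emit P1@[12:12]
i=13 'c': node 2→3
i=14 'b': node 3→4
i=15 'e': node 4→5
i=16 'b': node 5→6  emit P0@[11:16],P3@[14:16]
i=17 'b': node 6→12 (fail-walked)
i=18 'a': node 12→1 (fail-walked)
i=19 'd': node 1→2  emit P1@[19:19]
i=20 'c': node 2→3
i=21 'b': node 3→4
i=22 'e': node 4→5
i=23 'b': node 5→6  emit P0@[18:23],P3@[21:23]
i=24 'c': node 6→8 (fail-walked)
i=25 'd': node 8→7 (fail-walked)  emit P1@[25:25]
i=26 'b': node 7→15  emit P4@[25:26]
i=27 'e': node 15→13 (fail-walked)
i=28 'b': node 13→14  emit P3@[26:28]
i=29 'c': node 14→8 (fail-walked)
i=30 'c': node 8→9
i=31 'c': node 9→9 (fail-walked)
i=32 'a': node 9→1 (fail-walked)
i=33 'd': node 1→2  emit P1@[33:33]
i=34 'a': node 2→1 (fail-walked)
i=35 'd': node 1→2  emit P1@[35:35]
i=36 'c': node 2→3
i=37 'b': node 3→4
i=38 'e': node 4→5
i=39 'b': node 5→6  emit P0@[34:39],P3@[37:39]
i=40 'd': node 6→7 (fail-walked)  emit P1@[40:40]
i=41 'b': node 7→15  emit P4@[40:41]
i=42 'b': node 15→12 (fail-walked)
i=43 'd': node 12→7 (fail-walked)  emit P1@[43:43]
i=44 'b': node 7→15  emit P4@[43:44]
i=45 'b': node 15→12 (fail-walked)
i=46 'e': node 12→13
i=47 'b': node 13→14  emit P3@[45:47]
i=48 'c': node 14→8 (fail-walked)
i=49 'c': node 8→9
i=50 'c': node 9→9 (fail-walked)
i=51 'd': node 9→10  emit P1@[51:51]

Result: [[2,1],[3,2],[3,4],[4,1],[5,4],[8,1],[12,1],[16,0],[16,3],[19,1],[23,0],[23,3],[25,1],[26,4],[28,3],[33,1],[35,1],[39,0],[39,3],[40,1],[41,4],[43,1],[44,4],[47,3],[51,1]]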